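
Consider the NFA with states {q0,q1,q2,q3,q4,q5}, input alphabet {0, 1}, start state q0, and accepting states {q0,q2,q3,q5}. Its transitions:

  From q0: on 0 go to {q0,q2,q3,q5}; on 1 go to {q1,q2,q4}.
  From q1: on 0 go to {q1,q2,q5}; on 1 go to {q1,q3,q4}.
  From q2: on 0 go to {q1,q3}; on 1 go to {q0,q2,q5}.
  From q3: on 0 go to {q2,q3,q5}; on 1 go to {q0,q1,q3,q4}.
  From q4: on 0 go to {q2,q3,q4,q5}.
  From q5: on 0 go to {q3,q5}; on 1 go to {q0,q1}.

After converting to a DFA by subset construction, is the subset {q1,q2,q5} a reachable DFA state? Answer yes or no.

no

Start state of the DFA: {q0}.
{q0} --0--> {q0,q2,q3,q5}  [new]
{q0} --1--> {q1,q2,q4}  [new]
{q0,q2,q3,q5} --0--> {q0,q1,q2,q3,q5}  [new]
{q0,q2,q3,q5} --1--> {q0,q1,q2,q3,q4,q5}  [new]
{q1,q2,q4} --0--> {q1,q2,q3,q4,q5}  [new]
{q1,q2,q4} --1--> {q0,q1,q2,q3,q4,q5}  [seen]
{q0,q1,q2,q3,q5} --0--> {q0,q1,q2,q3,q5}  [seen]
{q0,q1,q2,q3,q5} --1--> {q0,q1,q2,q3,q4,q5}  [seen]
{q0,q1,q2,q3,q4,q5} --0--> {q0,q1,q2,q3,q4,q5}  [seen]
{q0,q1,q2,q3,q4,q5} --1--> {q0,q1,q2,q3,q4,q5}  [seen]
{q1,q2,q3,q4,q5} --0--> {q1,q2,q3,q4,q5}  [seen]
{q1,q2,q3,q4,q5} --1--> {q0,q1,q2,q3,q4,q5}  [seen]
Reachable DFA states: {q0}, {q0,q2,q3,q5}, {q1,q2,q4}, {q0,q1,q2,q3,q5}, {q0,q1,q2,q3,q4,q5}, {q1,q2,q3,q4,q5}.
{q1,q2,q5} is not among them.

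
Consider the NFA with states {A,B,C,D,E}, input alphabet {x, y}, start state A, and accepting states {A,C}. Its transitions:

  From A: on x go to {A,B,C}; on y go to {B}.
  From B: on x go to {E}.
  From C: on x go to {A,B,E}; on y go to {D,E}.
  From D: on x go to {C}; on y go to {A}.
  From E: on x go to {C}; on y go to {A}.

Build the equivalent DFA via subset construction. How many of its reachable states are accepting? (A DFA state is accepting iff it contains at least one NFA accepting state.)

9

Start state of the DFA: {A}.
{A} --x--> {A,B,C}  [new]
{A} --y--> {B}  [new]
{A,B,C} --x--> {A,B,C,E}  [new]
{A,B,C} --y--> {B,D,E}  [new]
{B} --x--> {E}  [new]
{B} --y--> ∅  [new]
{A,B,C,E} --x--> {A,B,C,E}  [seen]
{A,B,C,E} --y--> {A,B,D,E}  [new]
{B,D,E} --x--> {C,E}  [new]
{B,D,E} --y--> {A}  [seen]
{E} --x--> {C}  [new]
{E} --y--> {A}  [seen]
∅ --x--> ∅  [seen]
∅ --y--> ∅  [seen]
{A,B,D,E} --x--> {A,B,C,E}  [seen]
{A,B,D,E} --y--> {A,B}  [new]
{C,E} --x--> {A,B,C,E}  [seen]
{C,E} --y--> {A,D,E}  [new]
{C} --x--> {A,B,E}  [new]
{C} --y--> {D,E}  [new]
{A,B} --x--> {A,B,C,E}  [seen]
{A,B} --y--> {B}  [seen]
{A,D,E} --x--> {A,B,C}  [seen]
{A,D,E} --y--> {A,B}  [seen]
{A,B,E} --x--> {A,B,C,E}  [seen]
{A,B,E} --y--> {A,B}  [seen]
{D,E} --x--> {C}  [seen]
{D,E} --y--> {A}  [seen]
Reachable DFA states: {A}, {A,B,C}, {B}, {A,B,C,E}, {B,D,E}, {E}, ∅, {A,B,D,E}, {C,E}, {C}, {A,B}, {A,D,E}, {A,B,E}, {D,E}.
Accepting DFA states (contain an NFA accepting state): {A}, {A,B,C}, {A,B,C,E}, {A,B,D,E}, {C,E}, {C}, {A,B}, {A,D,E}, {A,B,E}.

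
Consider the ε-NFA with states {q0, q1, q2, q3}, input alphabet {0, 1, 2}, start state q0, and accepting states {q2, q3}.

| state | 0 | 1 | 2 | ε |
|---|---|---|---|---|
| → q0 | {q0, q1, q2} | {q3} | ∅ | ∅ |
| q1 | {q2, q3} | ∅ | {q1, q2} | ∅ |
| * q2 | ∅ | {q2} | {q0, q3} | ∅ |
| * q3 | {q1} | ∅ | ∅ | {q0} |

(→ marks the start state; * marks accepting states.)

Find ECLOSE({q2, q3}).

Begin with {q2, q3}.
q3 →ε {q0}; add q0.
ε-closure = {q0, q2, q3}.

{q0, q2, q3}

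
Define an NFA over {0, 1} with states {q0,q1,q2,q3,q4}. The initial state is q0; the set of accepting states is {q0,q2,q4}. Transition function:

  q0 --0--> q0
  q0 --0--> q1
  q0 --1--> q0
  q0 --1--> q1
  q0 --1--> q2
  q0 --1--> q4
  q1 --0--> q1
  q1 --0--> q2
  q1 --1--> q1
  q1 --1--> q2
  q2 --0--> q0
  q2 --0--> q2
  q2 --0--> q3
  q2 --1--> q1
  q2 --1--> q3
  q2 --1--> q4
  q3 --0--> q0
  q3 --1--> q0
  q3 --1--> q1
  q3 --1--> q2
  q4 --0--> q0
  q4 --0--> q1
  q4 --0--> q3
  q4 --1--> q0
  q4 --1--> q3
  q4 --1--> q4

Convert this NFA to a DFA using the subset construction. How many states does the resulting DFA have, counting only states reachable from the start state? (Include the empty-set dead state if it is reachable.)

Start state of the DFA: {q0}.
{q0} --0--> {q0,q1}  [new]
{q0} --1--> {q0,q1,q2,q4}  [new]
{q0,q1} --0--> {q0,q1,q2}  [new]
{q0,q1} --1--> {q0,q1,q2,q4}  [seen]
{q0,q1,q2,q4} --0--> {q0,q1,q2,q3}  [new]
{q0,q1,q2,q4} --1--> {q0,q1,q2,q3,q4}  [new]
{q0,q1,q2} --0--> {q0,q1,q2,q3}  [seen]
{q0,q1,q2} --1--> {q0,q1,q2,q3,q4}  [seen]
{q0,q1,q2,q3} --0--> {q0,q1,q2,q3}  [seen]
{q0,q1,q2,q3} --1--> {q0,q1,q2,q3,q4}  [seen]
{q0,q1,q2,q3,q4} --0--> {q0,q1,q2,q3}  [seen]
{q0,q1,q2,q3,q4} --1--> {q0,q1,q2,q3,q4}  [seen]
Reachable DFA states: {q0}, {q0,q1}, {q0,q1,q2,q4}, {q0,q1,q2}, {q0,q1,q2,q3}, {q0,q1,q2,q3,q4}.

6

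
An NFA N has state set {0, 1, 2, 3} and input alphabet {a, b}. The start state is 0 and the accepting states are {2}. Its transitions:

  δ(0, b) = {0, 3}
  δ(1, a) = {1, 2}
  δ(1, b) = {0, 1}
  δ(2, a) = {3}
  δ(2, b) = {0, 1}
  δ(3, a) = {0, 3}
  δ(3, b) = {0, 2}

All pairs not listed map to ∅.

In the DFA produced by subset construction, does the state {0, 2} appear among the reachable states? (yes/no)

no

Start state of the DFA: {0}.
{0} --a--> ∅  [new]
{0} --b--> {0, 3}  [new]
∅ --a--> ∅  [seen]
∅ --b--> ∅  [seen]
{0, 3} --a--> {0, 3}  [seen]
{0, 3} --b--> {0, 2, 3}  [new]
{0, 2, 3} --a--> {0, 3}  [seen]
{0, 2, 3} --b--> {0, 1, 2, 3}  [new]
{0, 1, 2, 3} --a--> {0, 1, 2, 3}  [seen]
{0, 1, 2, 3} --b--> {0, 1, 2, 3}  [seen]
Reachable DFA states: {0}, ∅, {0, 3}, {0, 2, 3}, {0, 1, 2, 3}.
{0, 2} is not among them.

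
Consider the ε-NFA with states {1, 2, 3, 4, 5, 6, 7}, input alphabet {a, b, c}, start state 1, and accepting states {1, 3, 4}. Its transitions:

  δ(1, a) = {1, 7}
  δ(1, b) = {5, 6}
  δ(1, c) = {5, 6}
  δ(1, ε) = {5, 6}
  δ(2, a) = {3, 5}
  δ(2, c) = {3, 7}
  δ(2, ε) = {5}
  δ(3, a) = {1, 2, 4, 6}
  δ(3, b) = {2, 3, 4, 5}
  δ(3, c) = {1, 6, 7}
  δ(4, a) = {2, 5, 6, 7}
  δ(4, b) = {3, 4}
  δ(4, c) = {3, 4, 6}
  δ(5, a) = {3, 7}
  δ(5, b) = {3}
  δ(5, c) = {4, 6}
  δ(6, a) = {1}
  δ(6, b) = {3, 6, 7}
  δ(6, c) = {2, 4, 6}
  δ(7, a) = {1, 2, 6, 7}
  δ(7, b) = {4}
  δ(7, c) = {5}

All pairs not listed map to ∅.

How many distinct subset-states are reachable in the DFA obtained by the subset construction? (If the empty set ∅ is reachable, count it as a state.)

Start state of the DFA: {1, 5, 6} (ε-closure of the NFA start).
{1, 5, 6} --a--> {1, 3, 5, 6, 7}  [new]
{1, 5, 6} --b--> {3, 5, 6, 7}  [new]
{1, 5, 6} --c--> {2, 4, 5, 6}  [new]
{1, 3, 5, 6, 7} --a--> {1, 2, 3, 4, 5, 6, 7}  [new]
{1, 3, 5, 6, 7} --b--> {2, 3, 4, 5, 6, 7}  [new]
{1, 3, 5, 6, 7} --c--> {1, 2, 4, 5, 6, 7}  [new]
{3, 5, 6, 7} --a--> {1, 2, 3, 4, 5, 6, 7}  [seen]
{3, 5, 6, 7} --b--> {2, 3, 4, 5, 6, 7}  [seen]
{3, 5, 6, 7} --c--> {1, 2, 4, 5, 6, 7}  [seen]
{2, 4, 5, 6} --a--> {1, 2, 3, 5, 6, 7}  [new]
{2, 4, 5, 6} --b--> {3, 4, 6, 7}  [new]
{2, 4, 5, 6} --c--> {2, 3, 4, 5, 6, 7}  [seen]
{1, 2, 3, 4, 5, 6, 7} --a--> {1, 2, 3, 4, 5, 6, 7}  [seen]
{1, 2, 3, 4, 5, 6, 7} --b--> {2, 3, 4, 5, 6, 7}  [seen]
{1, 2, 3, 4, 5, 6, 7} --c--> {1, 2, 3, 4, 5, 6, 7}  [seen]
{2, 3, 4, 5, 6, 7} --a--> {1, 2, 3, 4, 5, 6, 7}  [seen]
{2, 3, 4, 5, 6, 7} --b--> {2, 3, 4, 5, 6, 7}  [seen]
{2, 3, 4, 5, 6, 7} --c--> {1, 2, 3, 4, 5, 6, 7}  [seen]
{1, 2, 4, 5, 6, 7} --a--> {1, 2, 3, 5, 6, 7}  [seen]
{1, 2, 4, 5, 6, 7} --b--> {3, 4, 5, 6, 7}  [new]
{1, 2, 4, 5, 6, 7} --c--> {2, 3, 4, 5, 6, 7}  [seen]
{1, 2, 3, 5, 6, 7} --a--> {1, 2, 3, 4, 5, 6, 7}  [seen]
{1, 2, 3, 5, 6, 7} --b--> {2, 3, 4, 5, 6, 7}  [seen]
{1, 2, 3, 5, 6, 7} --c--> {1, 2, 3, 4, 5, 6, 7}  [seen]
{3, 4, 6, 7} --a--> {1, 2, 4, 5, 6, 7}  [seen]
{3, 4, 6, 7} --b--> {2, 3, 4, 5, 6, 7}  [seen]
{3, 4, 6, 7} --c--> {1, 2, 3, 4, 5, 6, 7}  [seen]
{3, 4, 5, 6, 7} --a--> {1, 2, 3, 4, 5, 6, 7}  [seen]
{3, 4, 5, 6, 7} --b--> {2, 3, 4, 5, 6, 7}  [seen]
{3, 4, 5, 6, 7} --c--> {1, 2, 3, 4, 5, 6, 7}  [seen]
Reachable DFA states: {1, 5, 6}, {1, 3, 5, 6, 7}, {3, 5, 6, 7}, {2, 4, 5, 6}, {1, 2, 3, 4, 5, 6, 7}, {2, 3, 4, 5, 6, 7}, {1, 2, 4, 5, 6, 7}, {1, 2, 3, 5, 6, 7}, {3, 4, 6, 7}, {3, 4, 5, 6, 7}.

10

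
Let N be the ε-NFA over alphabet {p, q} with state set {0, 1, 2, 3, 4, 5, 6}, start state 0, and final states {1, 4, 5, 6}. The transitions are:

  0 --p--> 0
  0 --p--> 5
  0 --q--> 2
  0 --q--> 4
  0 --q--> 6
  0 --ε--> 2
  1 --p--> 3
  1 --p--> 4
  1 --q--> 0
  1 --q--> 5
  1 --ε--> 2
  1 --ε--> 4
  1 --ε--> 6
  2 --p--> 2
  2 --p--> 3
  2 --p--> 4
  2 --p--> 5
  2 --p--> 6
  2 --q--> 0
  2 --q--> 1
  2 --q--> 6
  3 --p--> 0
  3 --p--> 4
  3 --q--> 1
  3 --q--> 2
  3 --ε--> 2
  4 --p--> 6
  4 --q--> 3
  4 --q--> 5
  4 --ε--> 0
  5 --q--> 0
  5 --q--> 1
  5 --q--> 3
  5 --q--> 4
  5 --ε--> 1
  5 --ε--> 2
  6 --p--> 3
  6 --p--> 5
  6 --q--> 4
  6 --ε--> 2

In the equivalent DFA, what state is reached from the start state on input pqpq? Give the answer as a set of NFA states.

Start: {0, 2}.
δ(0,p) = {0, 5}; δ(2,p) = {2, 3, 4, 5, 6}.
Union: {0, 2, 3, 4, 5, 6}.
ε-closure gives {0, 1, 2, 3, 4, 5, 6}.
After p: {0, 1, 2, 3, 4, 5, 6}.
δ(0,q) = {2, 4, 6}; δ(1,q) = {0, 5}; δ(2,q) = {0, 1, 6}; δ(3,q) = {1, 2}; δ(4,q) = {3, 5}; δ(5,q) = {0, 1, 3, 4}; δ(6,q) = {4}.
Union: {0, 1, 2, 3, 4, 5, 6}.
After q: {0, 1, 2, 3, 4, 5, 6}.
δ(0,p) = {0, 5}; δ(1,p) = {3, 4}; δ(2,p) = {2, 3, 4, 5, 6}; δ(3,p) = {0, 4}; δ(4,p) = {6}; δ(5,p) = ∅; δ(6,p) = {3, 5}.
Union: {0, 2, 3, 4, 5, 6}.
ε-closure gives {0, 1, 2, 3, 4, 5, 6}.
After p: {0, 1, 2, 3, 4, 5, 6}.
δ(0,q) = {2, 4, 6}; δ(1,q) = {0, 5}; δ(2,q) = {0, 1, 6}; δ(3,q) = {1, 2}; δ(4,q) = {3, 5}; δ(5,q) = {0, 1, 3, 4}; δ(6,q) = {4}.
Union: {0, 1, 2, 3, 4, 5, 6}.
After q: {0, 1, 2, 3, 4, 5, 6}.

{0, 1, 2, 3, 4, 5, 6}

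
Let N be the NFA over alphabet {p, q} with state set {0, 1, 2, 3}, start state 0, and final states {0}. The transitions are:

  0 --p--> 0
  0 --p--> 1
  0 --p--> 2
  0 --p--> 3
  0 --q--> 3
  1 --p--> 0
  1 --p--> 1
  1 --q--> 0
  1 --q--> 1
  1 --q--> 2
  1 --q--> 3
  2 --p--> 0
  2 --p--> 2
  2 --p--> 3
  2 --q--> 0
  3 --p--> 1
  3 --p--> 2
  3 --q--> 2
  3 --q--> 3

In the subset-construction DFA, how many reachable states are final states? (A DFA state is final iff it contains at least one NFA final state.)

Start state of the DFA: {0}.
{0} --p--> {0, 1, 2, 3}  [new]
{0} --q--> {3}  [new]
{0, 1, 2, 3} --p--> {0, 1, 2, 3}  [seen]
{0, 1, 2, 3} --q--> {0, 1, 2, 3}  [seen]
{3} --p--> {1, 2}  [new]
{3} --q--> {2, 3}  [new]
{1, 2} --p--> {0, 1, 2, 3}  [seen]
{1, 2} --q--> {0, 1, 2, 3}  [seen]
{2, 3} --p--> {0, 1, 2, 3}  [seen]
{2, 3} --q--> {0, 2, 3}  [new]
{0, 2, 3} --p--> {0, 1, 2, 3}  [seen]
{0, 2, 3} --q--> {0, 2, 3}  [seen]
Reachable DFA states: {0}, {0, 1, 2, 3}, {3}, {1, 2}, {2, 3}, {0, 2, 3}.
Accepting DFA states (contain an NFA accepting state): {0}, {0, 1, 2, 3}, {0, 2, 3}.

3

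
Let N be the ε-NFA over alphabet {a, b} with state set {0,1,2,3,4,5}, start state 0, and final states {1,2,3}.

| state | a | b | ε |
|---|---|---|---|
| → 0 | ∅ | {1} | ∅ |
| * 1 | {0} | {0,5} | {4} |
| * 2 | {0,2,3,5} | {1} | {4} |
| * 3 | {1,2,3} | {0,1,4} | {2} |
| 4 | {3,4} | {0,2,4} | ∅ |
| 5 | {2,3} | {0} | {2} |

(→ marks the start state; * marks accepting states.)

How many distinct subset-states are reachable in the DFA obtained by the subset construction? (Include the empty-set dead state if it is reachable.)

9

Start state of the DFA: {0} (ε-closure of the NFA start).
{0} --a--> ∅  [new]
{0} --b--> {1,4}  [new]
∅ --a--> ∅  [seen]
∅ --b--> ∅  [seen]
{1,4} --a--> {0,2,3,4}  [new]
{1,4} --b--> {0,2,4,5}  [new]
{0,2,3,4} --a--> {0,1,2,3,4,5}  [new]
{0,2,3,4} --b--> {0,1,2,4}  [new]
{0,2,4,5} --a--> {0,2,3,4,5}  [new]
{0,2,4,5} --b--> {0,1,2,4}  [seen]
{0,1,2,3,4,5} --a--> {0,1,2,3,4,5}  [seen]
{0,1,2,3,4,5} --b--> {0,1,2,4,5}  [new]
{0,1,2,4} --a--> {0,2,3,4,5}  [seen]
{0,1,2,4} --b--> {0,1,2,4,5}  [seen]
{0,2,3,4,5} --a--> {0,1,2,3,4,5}  [seen]
{0,2,3,4,5} --b--> {0,1,2,4}  [seen]
{0,1,2,4,5} --a--> {0,2,3,4,5}  [seen]
{0,1,2,4,5} --b--> {0,1,2,4,5}  [seen]
Reachable DFA states: {0}, ∅, {1,4}, {0,2,3,4}, {0,2,4,5}, {0,1,2,3,4,5}, {0,1,2,4}, {0,2,3,4,5}, {0,1,2,4,5}.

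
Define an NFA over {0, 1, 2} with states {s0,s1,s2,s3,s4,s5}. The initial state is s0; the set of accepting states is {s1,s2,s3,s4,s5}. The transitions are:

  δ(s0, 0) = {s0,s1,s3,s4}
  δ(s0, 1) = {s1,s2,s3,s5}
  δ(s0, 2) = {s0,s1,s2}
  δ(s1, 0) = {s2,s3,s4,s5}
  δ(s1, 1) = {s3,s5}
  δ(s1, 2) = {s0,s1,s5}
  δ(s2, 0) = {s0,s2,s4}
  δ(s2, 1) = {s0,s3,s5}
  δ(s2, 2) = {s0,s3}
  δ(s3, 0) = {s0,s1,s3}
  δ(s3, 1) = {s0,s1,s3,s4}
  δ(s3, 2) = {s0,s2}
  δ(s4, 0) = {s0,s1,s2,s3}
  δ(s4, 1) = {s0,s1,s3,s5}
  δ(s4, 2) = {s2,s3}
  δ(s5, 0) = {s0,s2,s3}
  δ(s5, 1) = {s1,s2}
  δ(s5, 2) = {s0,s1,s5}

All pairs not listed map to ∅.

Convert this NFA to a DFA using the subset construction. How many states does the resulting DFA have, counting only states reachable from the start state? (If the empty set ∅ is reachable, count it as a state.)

Start state of the DFA: {s0}.
{s0} --0--> {s0,s1,s3,s4}  [new]
{s0} --1--> {s1,s2,s3,s5}  [new]
{s0} --2--> {s0,s1,s2}  [new]
{s0,s1,s3,s4} --0--> {s0,s1,s2,s3,s4,s5}  [new]
{s0,s1,s3,s4} --1--> {s0,s1,s2,s3,s4,s5}  [seen]
{s0,s1,s3,s4} --2--> {s0,s1,s2,s3,s5}  [new]
{s1,s2,s3,s5} --0--> {s0,s1,s2,s3,s4,s5}  [seen]
{s1,s2,s3,s5} --1--> {s0,s1,s2,s3,s4,s5}  [seen]
{s1,s2,s3,s5} --2--> {s0,s1,s2,s3,s5}  [seen]
{s0,s1,s2} --0--> {s0,s1,s2,s3,s4,s5}  [seen]
{s0,s1,s2} --1--> {s0,s1,s2,s3,s5}  [seen]
{s0,s1,s2} --2--> {s0,s1,s2,s3,s5}  [seen]
{s0,s1,s2,s3,s4,s5} --0--> {s0,s1,s2,s3,s4,s5}  [seen]
{s0,s1,s2,s3,s4,s5} --1--> {s0,s1,s2,s3,s4,s5}  [seen]
{s0,s1,s2,s3,s4,s5} --2--> {s0,s1,s2,s3,s5}  [seen]
{s0,s1,s2,s3,s5} --0--> {s0,s1,s2,s3,s4,s5}  [seen]
{s0,s1,s2,s3,s5} --1--> {s0,s1,s2,s3,s4,s5}  [seen]
{s0,s1,s2,s3,s5} --2--> {s0,s1,s2,s3,s5}  [seen]
Reachable DFA states: {s0}, {s0,s1,s3,s4}, {s1,s2,s3,s5}, {s0,s1,s2}, {s0,s1,s2,s3,s4,s5}, {s0,s1,s2,s3,s5}.

6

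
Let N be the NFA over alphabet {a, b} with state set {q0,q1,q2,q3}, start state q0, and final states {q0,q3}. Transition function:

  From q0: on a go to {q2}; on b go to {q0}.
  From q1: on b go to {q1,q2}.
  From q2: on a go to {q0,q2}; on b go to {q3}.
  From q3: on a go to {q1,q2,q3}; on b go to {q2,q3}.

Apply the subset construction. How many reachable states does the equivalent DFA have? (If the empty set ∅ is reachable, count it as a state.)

Start state of the DFA: {q0}.
{q0} --a--> {q2}  [new]
{q0} --b--> {q0}  [seen]
{q2} --a--> {q0,q2}  [new]
{q2} --b--> {q3}  [new]
{q0,q2} --a--> {q0,q2}  [seen]
{q0,q2} --b--> {q0,q3}  [new]
{q3} --a--> {q1,q2,q3}  [new]
{q3} --b--> {q2,q3}  [new]
{q0,q3} --a--> {q1,q2,q3}  [seen]
{q0,q3} --b--> {q0,q2,q3}  [new]
{q1,q2,q3} --a--> {q0,q1,q2,q3}  [new]
{q1,q2,q3} --b--> {q1,q2,q3}  [seen]
{q2,q3} --a--> {q0,q1,q2,q3}  [seen]
{q2,q3} --b--> {q2,q3}  [seen]
{q0,q2,q3} --a--> {q0,q1,q2,q3}  [seen]
{q0,q2,q3} --b--> {q0,q2,q3}  [seen]
{q0,q1,q2,q3} --a--> {q0,q1,q2,q3}  [seen]
{q0,q1,q2,q3} --b--> {q0,q1,q2,q3}  [seen]
Reachable DFA states: {q0}, {q2}, {q0,q2}, {q3}, {q0,q3}, {q1,q2,q3}, {q2,q3}, {q0,q2,q3}, {q0,q1,q2,q3}.

9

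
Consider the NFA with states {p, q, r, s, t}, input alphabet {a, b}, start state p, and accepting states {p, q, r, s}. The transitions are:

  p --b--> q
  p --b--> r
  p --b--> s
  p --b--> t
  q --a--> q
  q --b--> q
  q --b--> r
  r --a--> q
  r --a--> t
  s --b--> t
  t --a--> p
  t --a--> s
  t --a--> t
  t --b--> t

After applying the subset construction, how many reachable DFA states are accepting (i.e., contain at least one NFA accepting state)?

Start state of the DFA: {p}.
{p} --a--> ∅  [new]
{p} --b--> {q, r, s, t}  [new]
∅ --a--> ∅  [seen]
∅ --b--> ∅  [seen]
{q, r, s, t} --a--> {p, q, s, t}  [new]
{q, r, s, t} --b--> {q, r, t}  [new]
{p, q, s, t} --a--> {p, q, s, t}  [seen]
{p, q, s, t} --b--> {q, r, s, t}  [seen]
{q, r, t} --a--> {p, q, s, t}  [seen]
{q, r, t} --b--> {q, r, t}  [seen]
Reachable DFA states: {p}, ∅, {q, r, s, t}, {p, q, s, t}, {q, r, t}.
Accepting DFA states (contain an NFA accepting state): {p}, {q, r, s, t}, {p, q, s, t}, {q, r, t}.

4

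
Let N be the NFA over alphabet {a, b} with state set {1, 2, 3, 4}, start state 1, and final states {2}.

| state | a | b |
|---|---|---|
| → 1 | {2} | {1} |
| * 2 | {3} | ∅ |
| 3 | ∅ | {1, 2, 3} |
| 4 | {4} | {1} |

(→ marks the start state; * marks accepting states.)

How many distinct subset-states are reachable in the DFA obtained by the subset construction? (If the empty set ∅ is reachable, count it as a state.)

6

Start state of the DFA: {1}.
{1} --a--> {2}  [new]
{1} --b--> {1}  [seen]
{2} --a--> {3}  [new]
{2} --b--> ∅  [new]
{3} --a--> ∅  [seen]
{3} --b--> {1, 2, 3}  [new]
∅ --a--> ∅  [seen]
∅ --b--> ∅  [seen]
{1, 2, 3} --a--> {2, 3}  [new]
{1, 2, 3} --b--> {1, 2, 3}  [seen]
{2, 3} --a--> {3}  [seen]
{2, 3} --b--> {1, 2, 3}  [seen]
Reachable DFA states: {1}, {2}, {3}, ∅, {1, 2, 3}, {2, 3}.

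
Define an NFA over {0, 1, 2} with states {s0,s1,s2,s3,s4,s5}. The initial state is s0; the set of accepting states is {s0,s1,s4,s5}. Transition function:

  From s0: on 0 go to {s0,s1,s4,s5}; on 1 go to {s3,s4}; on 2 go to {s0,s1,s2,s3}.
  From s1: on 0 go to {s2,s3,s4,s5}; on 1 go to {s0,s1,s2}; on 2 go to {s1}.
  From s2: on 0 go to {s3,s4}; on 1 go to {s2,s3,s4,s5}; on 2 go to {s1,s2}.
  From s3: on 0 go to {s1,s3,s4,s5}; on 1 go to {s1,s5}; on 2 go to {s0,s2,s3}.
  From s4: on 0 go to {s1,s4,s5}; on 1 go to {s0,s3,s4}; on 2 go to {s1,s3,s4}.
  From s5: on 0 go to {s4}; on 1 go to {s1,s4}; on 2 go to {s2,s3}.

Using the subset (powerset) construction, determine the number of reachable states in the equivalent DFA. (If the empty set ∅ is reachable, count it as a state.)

Start state of the DFA: {s0}.
{s0} --0--> {s0,s1,s4,s5}  [new]
{s0} --1--> {s3,s4}  [new]
{s0} --2--> {s0,s1,s2,s3}  [new]
{s0,s1,s4,s5} --0--> {s0,s1,s2,s3,s4,s5}  [new]
{s0,s1,s4,s5} --1--> {s0,s1,s2,s3,s4}  [new]
{s0,s1,s4,s5} --2--> {s0,s1,s2,s3,s4}  [seen]
{s3,s4} --0--> {s1,s3,s4,s5}  [new]
{s3,s4} --1--> {s0,s1,s3,s4,s5}  [new]
{s3,s4} --2--> {s0,s1,s2,s3,s4}  [seen]
{s0,s1,s2,s3} --0--> {s0,s1,s2,s3,s4,s5}  [seen]
{s0,s1,s2,s3} --1--> {s0,s1,s2,s3,s4,s5}  [seen]
{s0,s1,s2,s3} --2--> {s0,s1,s2,s3}  [seen]
{s0,s1,s2,s3,s4,s5} --0--> {s0,s1,s2,s3,s4,s5}  [seen]
{s0,s1,s2,s3,s4,s5} --1--> {s0,s1,s2,s3,s4,s5}  [seen]
{s0,s1,s2,s3,s4,s5} --2--> {s0,s1,s2,s3,s4}  [seen]
{s0,s1,s2,s3,s4} --0--> {s0,s1,s2,s3,s4,s5}  [seen]
{s0,s1,s2,s3,s4} --1--> {s0,s1,s2,s3,s4,s5}  [seen]
{s0,s1,s2,s3,s4} --2--> {s0,s1,s2,s3,s4}  [seen]
{s1,s3,s4,s5} --0--> {s1,s2,s3,s4,s5}  [new]
{s1,s3,s4,s5} --1--> {s0,s1,s2,s3,s4,s5}  [seen]
{s1,s3,s4,s5} --2--> {s0,s1,s2,s3,s4}  [seen]
{s0,s1,s3,s4,s5} --0--> {s0,s1,s2,s3,s4,s5}  [seen]
{s0,s1,s3,s4,s5} --1--> {s0,s1,s2,s3,s4,s5}  [seen]
{s0,s1,s3,s4,s5} --2--> {s0,s1,s2,s3,s4}  [seen]
{s1,s2,s3,s4,s5} --0--> {s1,s2,s3,s4,s5}  [seen]
{s1,s2,s3,s4,s5} --1--> {s0,s1,s2,s3,s4,s5}  [seen]
{s1,s2,s3,s4,s5} --2--> {s0,s1,s2,s3,s4}  [seen]
Reachable DFA states: {s0}, {s0,s1,s4,s5}, {s3,s4}, {s0,s1,s2,s3}, {s0,s1,s2,s3,s4,s5}, {s0,s1,s2,s3,s4}, {s1,s3,s4,s5}, {s0,s1,s3,s4,s5}, {s1,s2,s3,s4,s5}.

9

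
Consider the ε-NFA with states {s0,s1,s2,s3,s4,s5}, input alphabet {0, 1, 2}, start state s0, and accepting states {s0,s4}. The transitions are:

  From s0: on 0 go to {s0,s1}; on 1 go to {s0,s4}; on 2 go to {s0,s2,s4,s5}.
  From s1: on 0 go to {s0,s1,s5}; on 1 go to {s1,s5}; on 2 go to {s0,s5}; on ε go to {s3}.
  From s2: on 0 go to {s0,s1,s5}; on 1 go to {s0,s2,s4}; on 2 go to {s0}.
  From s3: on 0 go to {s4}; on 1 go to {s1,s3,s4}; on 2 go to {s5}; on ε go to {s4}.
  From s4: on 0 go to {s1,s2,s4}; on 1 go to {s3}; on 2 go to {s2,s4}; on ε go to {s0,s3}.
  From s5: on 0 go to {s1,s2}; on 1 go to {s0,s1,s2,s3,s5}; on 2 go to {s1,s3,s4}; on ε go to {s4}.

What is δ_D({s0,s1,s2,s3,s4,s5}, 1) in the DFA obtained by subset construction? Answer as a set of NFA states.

δ(s0,1) = {s0,s4}; δ(s1,1) = {s1,s5}; δ(s2,1) = {s0,s2,s4}; δ(s3,1) = {s1,s3,s4}; δ(s4,1) = {s3}; δ(s5,1) = {s0,s1,s2,s3,s5}.
Union: {s0,s1,s2,s3,s4,s5}.

{s0,s1,s2,s3,s4,s5}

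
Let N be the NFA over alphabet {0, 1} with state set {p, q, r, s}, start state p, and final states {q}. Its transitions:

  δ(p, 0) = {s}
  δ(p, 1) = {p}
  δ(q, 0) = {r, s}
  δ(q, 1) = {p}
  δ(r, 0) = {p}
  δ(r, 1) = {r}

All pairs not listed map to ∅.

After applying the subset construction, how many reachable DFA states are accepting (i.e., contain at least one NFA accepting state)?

0

Start state of the DFA: {p}.
{p} --0--> {s}  [new]
{p} --1--> {p}  [seen]
{s} --0--> ∅  [new]
{s} --1--> ∅  [seen]
∅ --0--> ∅  [seen]
∅ --1--> ∅  [seen]
Reachable DFA states: {p}, {s}, ∅.
Accepting DFA states (contain an NFA accepting state): none.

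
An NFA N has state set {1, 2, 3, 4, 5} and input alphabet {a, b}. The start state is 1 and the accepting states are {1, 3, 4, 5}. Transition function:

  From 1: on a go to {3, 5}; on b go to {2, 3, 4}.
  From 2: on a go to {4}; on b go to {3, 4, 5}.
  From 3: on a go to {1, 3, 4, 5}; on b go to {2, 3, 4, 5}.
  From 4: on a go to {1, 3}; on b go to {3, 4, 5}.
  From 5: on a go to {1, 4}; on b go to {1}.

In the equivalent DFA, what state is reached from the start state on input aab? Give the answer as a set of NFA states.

{1, 2, 3, 4, 5}

Start: {1}.
δ(1,a) = {3, 5}.
Union: {3, 5}.
After a: {3, 5}.
δ(3,a) = {1, 3, 4, 5}; δ(5,a) = {1, 4}.
Union: {1, 3, 4, 5}.
After a: {1, 3, 4, 5}.
δ(1,b) = {2, 3, 4}; δ(3,b) = {2, 3, 4, 5}; δ(4,b) = {3, 4, 5}; δ(5,b) = {1}.
Union: {1, 2, 3, 4, 5}.
After b: {1, 2, 3, 4, 5}.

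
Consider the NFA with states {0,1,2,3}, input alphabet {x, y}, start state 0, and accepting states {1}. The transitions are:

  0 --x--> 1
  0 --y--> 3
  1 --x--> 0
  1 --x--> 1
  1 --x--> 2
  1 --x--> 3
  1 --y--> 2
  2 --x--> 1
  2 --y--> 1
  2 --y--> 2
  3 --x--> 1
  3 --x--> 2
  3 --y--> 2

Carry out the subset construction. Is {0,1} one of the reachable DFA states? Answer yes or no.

no

Start state of the DFA: {0}.
{0} --x--> {1}  [new]
{0} --y--> {3}  [new]
{1} --x--> {0,1,2,3}  [new]
{1} --y--> {2}  [new]
{3} --x--> {1,2}  [new]
{3} --y--> {2}  [seen]
{0,1,2,3} --x--> {0,1,2,3}  [seen]
{0,1,2,3} --y--> {1,2,3}  [new]
{2} --x--> {1}  [seen]
{2} --y--> {1,2}  [seen]
{1,2} --x--> {0,1,2,3}  [seen]
{1,2} --y--> {1,2}  [seen]
{1,2,3} --x--> {0,1,2,3}  [seen]
{1,2,3} --y--> {1,2}  [seen]
Reachable DFA states: {0}, {1}, {3}, {0,1,2,3}, {2}, {1,2}, {1,2,3}.
{0,1} is not among them.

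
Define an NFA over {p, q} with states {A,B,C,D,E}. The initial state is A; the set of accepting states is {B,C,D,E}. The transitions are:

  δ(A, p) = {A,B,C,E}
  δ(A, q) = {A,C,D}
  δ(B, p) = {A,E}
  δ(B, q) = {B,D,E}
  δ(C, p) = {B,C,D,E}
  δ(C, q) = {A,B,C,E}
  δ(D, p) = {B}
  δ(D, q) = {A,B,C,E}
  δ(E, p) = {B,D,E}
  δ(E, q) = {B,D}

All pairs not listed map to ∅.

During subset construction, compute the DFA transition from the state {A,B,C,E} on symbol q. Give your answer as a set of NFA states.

{A,B,C,D,E}

δ(A,q) = {A,C,D}; δ(B,q) = {B,D,E}; δ(C,q) = {A,B,C,E}; δ(E,q) = {B,D}.
Union: {A,B,C,D,E}.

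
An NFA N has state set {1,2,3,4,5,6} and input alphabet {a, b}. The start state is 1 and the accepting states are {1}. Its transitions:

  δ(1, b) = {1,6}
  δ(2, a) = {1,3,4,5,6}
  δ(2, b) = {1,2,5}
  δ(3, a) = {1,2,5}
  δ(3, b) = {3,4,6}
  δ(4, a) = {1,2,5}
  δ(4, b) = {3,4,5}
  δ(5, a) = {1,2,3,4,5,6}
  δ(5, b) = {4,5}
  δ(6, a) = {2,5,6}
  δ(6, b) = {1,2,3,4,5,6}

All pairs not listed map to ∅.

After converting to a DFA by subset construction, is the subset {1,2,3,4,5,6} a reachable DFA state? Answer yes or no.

Start state of the DFA: {1}.
{1} --a--> ∅  [new]
{1} --b--> {1,6}  [new]
∅ --a--> ∅  [seen]
∅ --b--> ∅  [seen]
{1,6} --a--> {2,5,6}  [new]
{1,6} --b--> {1,2,3,4,5,6}  [new]
{2,5,6} --a--> {1,2,3,4,5,6}  [seen]
{2,5,6} --b--> {1,2,3,4,5,6}  [seen]
{1,2,3,4,5,6} --a--> {1,2,3,4,5,6}  [seen]
{1,2,3,4,5,6} --b--> {1,2,3,4,5,6}  [seen]
Reachable DFA states: {1}, ∅, {1,6}, {2,5,6}, {1,2,3,4,5,6}.
{1,2,3,4,5,6} is among them.

yes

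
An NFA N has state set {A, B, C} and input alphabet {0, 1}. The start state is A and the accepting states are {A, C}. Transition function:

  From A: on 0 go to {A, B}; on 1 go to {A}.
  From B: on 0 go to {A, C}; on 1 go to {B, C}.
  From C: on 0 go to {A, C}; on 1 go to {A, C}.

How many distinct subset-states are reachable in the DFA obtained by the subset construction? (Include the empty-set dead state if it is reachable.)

Start state of the DFA: {A}.
{A} --0--> {A, B}  [new]
{A} --1--> {A}  [seen]
{A, B} --0--> {A, B, C}  [new]
{A, B} --1--> {A, B, C}  [seen]
{A, B, C} --0--> {A, B, C}  [seen]
{A, B, C} --1--> {A, B, C}  [seen]
Reachable DFA states: {A}, {A, B}, {A, B, C}.

3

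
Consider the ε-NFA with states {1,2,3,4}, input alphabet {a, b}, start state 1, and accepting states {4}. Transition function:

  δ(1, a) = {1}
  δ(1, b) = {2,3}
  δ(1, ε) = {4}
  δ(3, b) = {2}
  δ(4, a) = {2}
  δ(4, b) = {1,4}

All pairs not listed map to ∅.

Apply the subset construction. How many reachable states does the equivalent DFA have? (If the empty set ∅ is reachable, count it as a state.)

Start state of the DFA: {1,4} (ε-closure of the NFA start).
{1,4} --a--> {1,2,4}  [new]
{1,4} --b--> {1,2,3,4}  [new]
{1,2,4} --a--> {1,2,4}  [seen]
{1,2,4} --b--> {1,2,3,4}  [seen]
{1,2,3,4} --a--> {1,2,4}  [seen]
{1,2,3,4} --b--> {1,2,3,4}  [seen]
Reachable DFA states: {1,4}, {1,2,4}, {1,2,3,4}.

3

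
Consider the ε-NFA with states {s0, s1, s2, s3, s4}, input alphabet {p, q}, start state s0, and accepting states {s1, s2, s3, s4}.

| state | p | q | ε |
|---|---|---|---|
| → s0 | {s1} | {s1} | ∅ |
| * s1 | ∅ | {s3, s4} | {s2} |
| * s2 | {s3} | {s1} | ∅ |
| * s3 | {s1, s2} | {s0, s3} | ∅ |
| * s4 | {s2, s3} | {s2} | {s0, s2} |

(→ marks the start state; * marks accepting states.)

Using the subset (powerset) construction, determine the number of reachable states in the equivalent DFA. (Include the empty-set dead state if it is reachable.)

7

Start state of the DFA: {s0} (ε-closure of the NFA start).
{s0} --p--> {s1, s2}  [new]
{s0} --q--> {s1, s2}  [seen]
{s1, s2} --p--> {s3}  [new]
{s1, s2} --q--> {s0, s1, s2, s3, s4}  [new]
{s3} --p--> {s1, s2}  [seen]
{s3} --q--> {s0, s3}  [new]
{s0, s1, s2, s3, s4} --p--> {s1, s2, s3}  [new]
{s0, s1, s2, s3, s4} --q--> {s0, s1, s2, s3, s4}  [seen]
{s0, s3} --p--> {s1, s2}  [seen]
{s0, s3} --q--> {s0, s1, s2, s3}  [new]
{s1, s2, s3} --p--> {s1, s2, s3}  [seen]
{s1, s2, s3} --q--> {s0, s1, s2, s3, s4}  [seen]
{s0, s1, s2, s3} --p--> {s1, s2, s3}  [seen]
{s0, s1, s2, s3} --q--> {s0, s1, s2, s3, s4}  [seen]
Reachable DFA states: {s0}, {s1, s2}, {s3}, {s0, s1, s2, s3, s4}, {s0, s3}, {s1, s2, s3}, {s0, s1, s2, s3}.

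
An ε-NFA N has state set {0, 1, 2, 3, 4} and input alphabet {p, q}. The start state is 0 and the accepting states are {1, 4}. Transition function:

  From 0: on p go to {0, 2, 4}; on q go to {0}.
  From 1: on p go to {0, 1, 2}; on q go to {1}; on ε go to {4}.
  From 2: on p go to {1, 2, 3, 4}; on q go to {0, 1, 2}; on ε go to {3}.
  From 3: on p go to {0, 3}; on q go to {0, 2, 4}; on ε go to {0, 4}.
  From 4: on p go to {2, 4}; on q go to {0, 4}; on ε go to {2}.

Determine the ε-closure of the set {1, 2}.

Begin with {1, 2}.
1 →ε {4}; add 4.
2 →ε {3}; add 3.
3 →ε {0, 4}; add 0.
ε-closure = {0, 1, 2, 3, 4}.

{0, 1, 2, 3, 4}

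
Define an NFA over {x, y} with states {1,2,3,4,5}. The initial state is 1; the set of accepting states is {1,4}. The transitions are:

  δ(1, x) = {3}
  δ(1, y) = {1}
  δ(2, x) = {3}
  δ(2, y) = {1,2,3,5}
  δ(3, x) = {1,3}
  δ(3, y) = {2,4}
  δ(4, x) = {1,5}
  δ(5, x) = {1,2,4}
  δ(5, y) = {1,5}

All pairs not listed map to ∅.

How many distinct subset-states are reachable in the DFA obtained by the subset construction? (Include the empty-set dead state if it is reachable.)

10

Start state of the DFA: {1}.
{1} --x--> {3}  [new]
{1} --y--> {1}  [seen]
{3} --x--> {1,3}  [new]
{3} --y--> {2,4}  [new]
{1,3} --x--> {1,3}  [seen]
{1,3} --y--> {1,2,4}  [new]
{2,4} --x--> {1,3,5}  [new]
{2,4} --y--> {1,2,3,5}  [new]
{1,2,4} --x--> {1,3,5}  [seen]
{1,2,4} --y--> {1,2,3,5}  [seen]
{1,3,5} --x--> {1,2,3,4}  [new]
{1,3,5} --y--> {1,2,4,5}  [new]
{1,2,3,5} --x--> {1,2,3,4}  [seen]
{1,2,3,5} --y--> {1,2,3,4,5}  [new]
{1,2,3,4} --x--> {1,3,5}  [seen]
{1,2,3,4} --y--> {1,2,3,4,5}  [seen]
{1,2,4,5} --x--> {1,2,3,4,5}  [seen]
{1,2,4,5} --y--> {1,2,3,5}  [seen]
{1,2,3,4,5} --x--> {1,2,3,4,5}  [seen]
{1,2,3,4,5} --y--> {1,2,3,4,5}  [seen]
Reachable DFA states: {1}, {3}, {1,3}, {2,4}, {1,2,4}, {1,3,5}, {1,2,3,5}, {1,2,3,4}, {1,2,4,5}, {1,2,3,4,5}.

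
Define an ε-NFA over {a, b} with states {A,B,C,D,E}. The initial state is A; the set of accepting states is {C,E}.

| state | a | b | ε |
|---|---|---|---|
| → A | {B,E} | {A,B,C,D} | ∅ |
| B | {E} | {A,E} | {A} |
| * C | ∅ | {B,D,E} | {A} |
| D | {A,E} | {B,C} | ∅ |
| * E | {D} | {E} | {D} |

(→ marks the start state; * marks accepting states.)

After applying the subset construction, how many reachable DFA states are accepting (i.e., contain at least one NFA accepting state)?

Start state of the DFA: {A} (ε-closure of the NFA start).
{A} --a--> {A,B,D,E}  [new]
{A} --b--> {A,B,C,D}  [new]
{A,B,D,E} --a--> {A,B,D,E}  [seen]
{A,B,D,E} --b--> {A,B,C,D,E}  [new]
{A,B,C,D} --a--> {A,B,D,E}  [seen]
{A,B,C,D} --b--> {A,B,C,D,E}  [seen]
{A,B,C,D,E} --a--> {A,B,D,E}  [seen]
{A,B,C,D,E} --b--> {A,B,C,D,E}  [seen]
Reachable DFA states: {A}, {A,B,D,E}, {A,B,C,D}, {A,B,C,D,E}.
Accepting DFA states (contain an NFA accepting state): {A,B,D,E}, {A,B,C,D}, {A,B,C,D,E}.

3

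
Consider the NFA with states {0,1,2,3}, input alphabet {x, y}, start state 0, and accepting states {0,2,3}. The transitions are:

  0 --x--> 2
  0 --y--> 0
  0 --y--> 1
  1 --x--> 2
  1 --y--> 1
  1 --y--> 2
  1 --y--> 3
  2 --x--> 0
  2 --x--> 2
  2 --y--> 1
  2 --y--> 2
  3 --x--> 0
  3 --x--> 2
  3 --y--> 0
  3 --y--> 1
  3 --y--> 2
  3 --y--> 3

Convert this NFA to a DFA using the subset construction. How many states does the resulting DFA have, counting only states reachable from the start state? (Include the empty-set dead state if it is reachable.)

8

Start state of the DFA: {0}.
{0} --x--> {2}  [new]
{0} --y--> {0,1}  [new]
{2} --x--> {0,2}  [new]
{2} --y--> {1,2}  [new]
{0,1} --x--> {2}  [seen]
{0,1} --y--> {0,1,2,3}  [new]
{0,2} --x--> {0,2}  [seen]
{0,2} --y--> {0,1,2}  [new]
{1,2} --x--> {0,2}  [seen]
{1,2} --y--> {1,2,3}  [new]
{0,1,2,3} --x--> {0,2}  [seen]
{0,1,2,3} --y--> {0,1,2,3}  [seen]
{0,1,2} --x--> {0,2}  [seen]
{0,1,2} --y--> {0,1,2,3}  [seen]
{1,2,3} --x--> {0,2}  [seen]
{1,2,3} --y--> {0,1,2,3}  [seen]
Reachable DFA states: {0}, {2}, {0,1}, {0,2}, {1,2}, {0,1,2,3}, {0,1,2}, {1,2,3}.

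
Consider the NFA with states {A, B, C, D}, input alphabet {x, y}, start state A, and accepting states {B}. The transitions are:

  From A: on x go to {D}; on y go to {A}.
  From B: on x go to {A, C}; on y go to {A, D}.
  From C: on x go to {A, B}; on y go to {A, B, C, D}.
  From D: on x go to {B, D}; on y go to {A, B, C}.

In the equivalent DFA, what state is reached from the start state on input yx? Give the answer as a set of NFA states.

Start: {A}.
δ(A,y) = {A}.
Union: {A}.
After y: {A}.
δ(A,x) = {D}.
Union: {D}.
After x: {D}.

{D}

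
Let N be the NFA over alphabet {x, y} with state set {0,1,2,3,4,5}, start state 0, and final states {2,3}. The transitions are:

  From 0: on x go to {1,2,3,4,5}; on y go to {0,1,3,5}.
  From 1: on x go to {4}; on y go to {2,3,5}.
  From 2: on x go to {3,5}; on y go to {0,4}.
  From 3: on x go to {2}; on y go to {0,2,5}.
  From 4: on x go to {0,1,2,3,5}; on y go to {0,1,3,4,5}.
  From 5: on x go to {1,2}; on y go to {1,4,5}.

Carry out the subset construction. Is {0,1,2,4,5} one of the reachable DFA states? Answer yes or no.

no

Start state of the DFA: {0}.
{0} --x--> {1,2,3,4,5}  [new]
{0} --y--> {0,1,3,5}  [new]
{1,2,3,4,5} --x--> {0,1,2,3,4,5}  [new]
{1,2,3,4,5} --y--> {0,1,2,3,4,5}  [seen]
{0,1,3,5} --x--> {1,2,3,4,5}  [seen]
{0,1,3,5} --y--> {0,1,2,3,4,5}  [seen]
{0,1,2,3,4,5} --x--> {0,1,2,3,4,5}  [seen]
{0,1,2,3,4,5} --y--> {0,1,2,3,4,5}  [seen]
Reachable DFA states: {0}, {1,2,3,4,5}, {0,1,3,5}, {0,1,2,3,4,5}.
{0,1,2,4,5} is not among them.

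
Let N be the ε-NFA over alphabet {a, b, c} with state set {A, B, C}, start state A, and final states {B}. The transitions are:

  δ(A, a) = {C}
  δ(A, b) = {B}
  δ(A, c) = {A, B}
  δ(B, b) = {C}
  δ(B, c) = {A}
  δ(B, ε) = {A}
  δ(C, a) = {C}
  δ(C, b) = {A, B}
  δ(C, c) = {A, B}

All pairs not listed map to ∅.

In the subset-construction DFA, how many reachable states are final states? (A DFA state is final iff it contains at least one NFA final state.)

Start state of the DFA: {A} (ε-closure of the NFA start).
{A} --a--> {C}  [new]
{A} --b--> {A, B}  [new]
{A} --c--> {A, B}  [seen]
{C} --a--> {C}  [seen]
{C} --b--> {A, B}  [seen]
{C} --c--> {A, B}  [seen]
{A, B} --a--> {C}  [seen]
{A, B} --b--> {A, B, C}  [new]
{A, B} --c--> {A, B}  [seen]
{A, B, C} --a--> {C}  [seen]
{A, B, C} --b--> {A, B, C}  [seen]
{A, B, C} --c--> {A, B}  [seen]
Reachable DFA states: {A}, {C}, {A, B}, {A, B, C}.
Accepting DFA states (contain an NFA accepting state): {A, B}, {A, B, C}.

2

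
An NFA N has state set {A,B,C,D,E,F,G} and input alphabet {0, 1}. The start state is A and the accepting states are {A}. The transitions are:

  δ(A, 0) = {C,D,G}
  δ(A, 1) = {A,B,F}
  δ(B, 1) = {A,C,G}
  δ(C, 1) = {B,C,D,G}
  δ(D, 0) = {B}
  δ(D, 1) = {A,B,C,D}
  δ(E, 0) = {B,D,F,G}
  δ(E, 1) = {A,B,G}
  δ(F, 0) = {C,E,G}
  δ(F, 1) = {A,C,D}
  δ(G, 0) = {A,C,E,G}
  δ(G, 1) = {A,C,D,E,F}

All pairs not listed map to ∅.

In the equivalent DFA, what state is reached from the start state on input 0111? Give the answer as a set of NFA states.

Start: {A}.
δ(A,0) = {C,D,G}.
Union: {C,D,G}.
After 0: {C,D,G}.
δ(C,1) = {B,C,D,G}; δ(D,1) = {A,B,C,D}; δ(G,1) = {A,C,D,E,F}.
Union: {A,B,C,D,E,F,G}.
After 1: {A,B,C,D,E,F,G}.
δ(A,1) = {A,B,F}; δ(B,1) = {A,C,G}; δ(C,1) = {B,C,D,G}; δ(D,1) = {A,B,C,D}; δ(E,1) = {A,B,G}; δ(F,1) = {A,C,D}; δ(G,1) = {A,C,D,E,F}.
Union: {A,B,C,D,E,F,G}.
After 1: {A,B,C,D,E,F,G}.
δ(A,1) = {A,B,F}; δ(B,1) = {A,C,G}; δ(C,1) = {B,C,D,G}; δ(D,1) = {A,B,C,D}; δ(E,1) = {A,B,G}; δ(F,1) = {A,C,D}; δ(G,1) = {A,C,D,E,F}.
Union: {A,B,C,D,E,F,G}.
After 1: {A,B,C,D,E,F,G}.

{A,B,C,D,E,F,G}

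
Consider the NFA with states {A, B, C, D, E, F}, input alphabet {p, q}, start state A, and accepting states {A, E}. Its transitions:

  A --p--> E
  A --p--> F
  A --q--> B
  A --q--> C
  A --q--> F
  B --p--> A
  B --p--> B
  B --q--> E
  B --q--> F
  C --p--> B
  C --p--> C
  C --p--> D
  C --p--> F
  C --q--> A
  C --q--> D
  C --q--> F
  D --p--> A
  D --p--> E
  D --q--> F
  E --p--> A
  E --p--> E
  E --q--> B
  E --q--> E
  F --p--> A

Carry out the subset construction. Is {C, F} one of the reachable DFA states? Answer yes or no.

Start state of the DFA: {A}.
{A} --p--> {E, F}  [new]
{A} --q--> {B, C, F}  [new]
{E, F} --p--> {A, E}  [new]
{E, F} --q--> {B, E}  [new]
{B, C, F} --p--> {A, B, C, D, F}  [new]
{B, C, F} --q--> {A, D, E, F}  [new]
{A, E} --p--> {A, E, F}  [new]
{A, E} --q--> {B, C, E, F}  [new]
{B, E} --p--> {A, B, E}  [new]
{B, E} --q--> {B, E, F}  [new]
{A, B, C, D, F} --p--> {A, B, C, D, E, F}  [new]
{A, B, C, D, F} --q--> {A, B, C, D, E, F}  [seen]
{A, D, E, F} --p--> {A, E, F}  [seen]
{A, D, E, F} --q--> {B, C, E, F}  [seen]
{A, E, F} --p--> {A, E, F}  [seen]
{A, E, F} --q--> {B, C, E, F}  [seen]
{B, C, E, F} --p--> {A, B, C, D, E, F}  [seen]
{B, C, E, F} --q--> {A, B, D, E, F}  [new]
{A, B, E} --p--> {A, B, E, F}  [new]
{A, B, E} --q--> {B, C, E, F}  [seen]
{B, E, F} --p--> {A, B, E}  [seen]
{B, E, F} --q--> {B, E, F}  [seen]
{A, B, C, D, E, F} --p--> {A, B, C, D, E, F}  [seen]
{A, B, C, D, E, F} --q--> {A, B, C, D, E, F}  [seen]
{A, B, D, E, F} --p--> {A, B, E, F}  [seen]
{A, B, D, E, F} --q--> {B, C, E, F}  [seen]
{A, B, E, F} --p--> {A, B, E, F}  [seen]
{A, B, E, F} --q--> {B, C, E, F}  [seen]
Reachable DFA states: {A}, {E, F}, {B, C, F}, {A, E}, {B, E}, {A, B, C, D, F}, {A, D, E, F}, {A, E, F}, {B, C, E, F}, {A, B, E}, {B, E, F}, {A, B, C, D, E, F}, {A, B, D, E, F}, {A, B, E, F}.
{C, F} is not among them.

no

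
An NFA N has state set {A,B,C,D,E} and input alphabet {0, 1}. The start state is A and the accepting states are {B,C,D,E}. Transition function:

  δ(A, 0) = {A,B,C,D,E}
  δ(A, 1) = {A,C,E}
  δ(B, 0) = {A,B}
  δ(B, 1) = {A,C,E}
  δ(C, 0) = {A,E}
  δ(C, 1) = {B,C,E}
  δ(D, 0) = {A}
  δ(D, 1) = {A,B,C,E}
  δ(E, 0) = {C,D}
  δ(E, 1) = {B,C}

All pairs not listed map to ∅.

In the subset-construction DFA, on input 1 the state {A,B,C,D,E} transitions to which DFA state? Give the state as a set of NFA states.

δ(A,1) = {A,C,E}; δ(B,1) = {A,C,E}; δ(C,1) = {B,C,E}; δ(D,1) = {A,B,C,E}; δ(E,1) = {B,C}.
Union: {A,B,C,E}.

{A,B,C,E}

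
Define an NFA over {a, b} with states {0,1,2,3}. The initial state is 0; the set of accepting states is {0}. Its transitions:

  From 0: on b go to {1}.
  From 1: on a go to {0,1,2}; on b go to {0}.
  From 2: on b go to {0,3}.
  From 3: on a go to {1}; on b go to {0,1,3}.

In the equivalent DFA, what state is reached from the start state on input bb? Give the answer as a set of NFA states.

{0}

Start: {0}.
δ(0,b) = {1}.
Union: {1}.
After b: {1}.
δ(1,b) = {0}.
Union: {0}.
After b: {0}.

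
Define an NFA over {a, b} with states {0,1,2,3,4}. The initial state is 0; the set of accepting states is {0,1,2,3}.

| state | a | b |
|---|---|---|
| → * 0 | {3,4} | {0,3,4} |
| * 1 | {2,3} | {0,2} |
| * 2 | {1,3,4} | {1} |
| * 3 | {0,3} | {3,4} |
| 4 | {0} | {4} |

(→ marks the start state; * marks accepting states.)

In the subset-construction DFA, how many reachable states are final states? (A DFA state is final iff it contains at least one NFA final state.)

4

Start state of the DFA: {0}.
{0} --a--> {3,4}  [new]
{0} --b--> {0,3,4}  [new]
{3,4} --a--> {0,3}  [new]
{3,4} --b--> {3,4}  [seen]
{0,3,4} --a--> {0,3,4}  [seen]
{0,3,4} --b--> {0,3,4}  [seen]
{0,3} --a--> {0,3,4}  [seen]
{0,3} --b--> {0,3,4}  [seen]
Reachable DFA states: {0}, {3,4}, {0,3,4}, {0,3}.
Accepting DFA states (contain an NFA accepting state): {0}, {3,4}, {0,3,4}, {0,3}.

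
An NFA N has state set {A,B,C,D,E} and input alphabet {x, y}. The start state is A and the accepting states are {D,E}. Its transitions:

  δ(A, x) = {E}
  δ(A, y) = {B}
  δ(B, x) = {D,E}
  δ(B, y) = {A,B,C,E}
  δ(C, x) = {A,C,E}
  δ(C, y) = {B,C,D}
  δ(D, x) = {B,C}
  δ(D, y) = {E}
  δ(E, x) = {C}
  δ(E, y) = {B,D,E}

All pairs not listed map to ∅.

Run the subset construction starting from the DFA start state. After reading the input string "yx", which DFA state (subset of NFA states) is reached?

{D,E}

Start: {A}.
δ(A,y) = {B}.
Union: {B}.
After y: {B}.
δ(B,x) = {D,E}.
Union: {D,E}.
After x: {D,E}.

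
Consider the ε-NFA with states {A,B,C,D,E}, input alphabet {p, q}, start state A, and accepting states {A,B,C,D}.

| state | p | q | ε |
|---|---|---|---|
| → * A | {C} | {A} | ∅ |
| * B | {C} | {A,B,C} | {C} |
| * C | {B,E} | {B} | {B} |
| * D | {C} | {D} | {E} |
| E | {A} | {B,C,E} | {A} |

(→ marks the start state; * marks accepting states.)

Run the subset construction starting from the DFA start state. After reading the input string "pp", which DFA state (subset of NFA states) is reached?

{A,B,C,E}

Start: {A}.
δ(A,p) = {C}.
Union: {C}.
ε-closure gives {B,C}.
After p: {B,C}.
δ(B,p) = {C}; δ(C,p) = {B,E}.
Union: {B,C,E}.
ε-closure gives {A,B,C,E}.
After p: {A,B,C,E}.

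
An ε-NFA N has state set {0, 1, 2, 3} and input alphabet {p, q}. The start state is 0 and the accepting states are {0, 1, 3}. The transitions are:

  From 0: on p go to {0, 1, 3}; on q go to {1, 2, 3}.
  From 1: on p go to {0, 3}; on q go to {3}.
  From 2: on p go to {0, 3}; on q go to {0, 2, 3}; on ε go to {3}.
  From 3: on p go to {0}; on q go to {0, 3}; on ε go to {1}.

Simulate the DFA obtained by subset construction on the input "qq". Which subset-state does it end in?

Start: {0}.
δ(0,q) = {1, 2, 3}.
Union: {1, 2, 3}.
After q: {1, 2, 3}.
δ(1,q) = {3}; δ(2,q) = {0, 2, 3}; δ(3,q) = {0, 3}.
Union: {0, 2, 3}.
ε-closure gives {0, 1, 2, 3}.
After q: {0, 1, 2, 3}.

{0, 1, 2, 3}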